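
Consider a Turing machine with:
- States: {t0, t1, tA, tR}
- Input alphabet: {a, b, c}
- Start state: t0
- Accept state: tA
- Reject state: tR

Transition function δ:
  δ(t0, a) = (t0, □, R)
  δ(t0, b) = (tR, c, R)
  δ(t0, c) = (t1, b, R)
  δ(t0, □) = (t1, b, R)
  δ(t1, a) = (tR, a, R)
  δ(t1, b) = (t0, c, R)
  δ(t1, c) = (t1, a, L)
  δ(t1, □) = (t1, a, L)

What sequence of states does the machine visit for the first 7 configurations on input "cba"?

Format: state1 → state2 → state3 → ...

Execution trace:
Initial: [t0]cba
Step 1: δ(t0, c) = (t1, b, R) → b[t1]ba
Step 2: δ(t1, b) = (t0, c, R) → bc[t0]a
Step 3: δ(t0, a) = (t0, □, R) → bc□[t0]□
Step 4: δ(t0, □) = (t1, b, R) → bc□b[t1]□
Step 5: δ(t1, □) = (t1, a, L) → bc□[t1]ba
Step 6: δ(t1, b) = (t0, c, R) → bc□c[t0]a

State sequence: t0 → t1 → t0 → t0 → t1 → t1 → t0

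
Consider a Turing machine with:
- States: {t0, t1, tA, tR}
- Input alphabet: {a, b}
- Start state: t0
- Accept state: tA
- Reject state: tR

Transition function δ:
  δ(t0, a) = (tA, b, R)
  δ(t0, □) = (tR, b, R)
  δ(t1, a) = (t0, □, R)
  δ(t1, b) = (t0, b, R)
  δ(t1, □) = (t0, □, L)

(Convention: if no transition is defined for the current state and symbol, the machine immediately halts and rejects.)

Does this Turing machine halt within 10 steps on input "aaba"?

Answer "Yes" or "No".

Execution trace:
Initial: [t0]aaba
Step 1: δ(t0, a) = (tA, b, R) → b[tA]aba

The machine reaches the accept state tA and halts.
The machine halted after 1 step (within the 10-step bound).

Answer: Yes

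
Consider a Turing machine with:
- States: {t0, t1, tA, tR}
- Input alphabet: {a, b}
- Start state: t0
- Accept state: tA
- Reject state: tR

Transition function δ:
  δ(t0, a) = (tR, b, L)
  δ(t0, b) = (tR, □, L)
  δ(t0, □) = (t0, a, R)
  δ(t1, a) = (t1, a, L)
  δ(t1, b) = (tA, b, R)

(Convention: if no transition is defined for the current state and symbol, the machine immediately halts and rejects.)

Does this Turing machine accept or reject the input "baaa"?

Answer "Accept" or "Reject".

Execution trace:
Initial: [t0]baaa
Step 1: δ(t0, b) = (tR, □, L) → [tR]□□aaa

The machine reaches the reject state tR and halts.

Answer: Reject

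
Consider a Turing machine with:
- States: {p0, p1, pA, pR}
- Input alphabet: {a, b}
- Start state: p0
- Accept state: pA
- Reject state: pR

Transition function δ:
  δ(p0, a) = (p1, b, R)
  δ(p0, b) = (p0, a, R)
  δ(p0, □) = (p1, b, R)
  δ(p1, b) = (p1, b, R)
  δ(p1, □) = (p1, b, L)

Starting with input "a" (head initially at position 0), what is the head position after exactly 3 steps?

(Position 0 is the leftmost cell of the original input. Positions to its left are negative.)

Execution trace (head position shown):
Step 0: [p0]a  (head at position 0)
Step 1: move right → b[p1]□  (head at position 1)
Step 2: move left → [p1]bb  (head at position 0)
Step 3: move right → b[p1]b  (head at position 1)

After 3 steps, the head is at position 1.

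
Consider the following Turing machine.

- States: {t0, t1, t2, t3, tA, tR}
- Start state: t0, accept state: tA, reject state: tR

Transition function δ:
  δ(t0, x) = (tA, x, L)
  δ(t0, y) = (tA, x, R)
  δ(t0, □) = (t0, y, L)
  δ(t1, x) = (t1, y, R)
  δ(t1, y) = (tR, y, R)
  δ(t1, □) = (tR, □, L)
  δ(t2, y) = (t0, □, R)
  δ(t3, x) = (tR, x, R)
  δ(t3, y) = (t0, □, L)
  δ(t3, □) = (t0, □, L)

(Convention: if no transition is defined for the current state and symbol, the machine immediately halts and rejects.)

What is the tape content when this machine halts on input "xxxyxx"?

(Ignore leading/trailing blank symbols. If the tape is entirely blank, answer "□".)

Execution trace:
Initial: [t0]xxxyxx
Step 1: δ(t0, x) = (tA, x, L) → [tA]□xxxyxx

The machine reaches the accept state tA and halts.

Final tape (ignoring leading/trailing blanks): xxxyxx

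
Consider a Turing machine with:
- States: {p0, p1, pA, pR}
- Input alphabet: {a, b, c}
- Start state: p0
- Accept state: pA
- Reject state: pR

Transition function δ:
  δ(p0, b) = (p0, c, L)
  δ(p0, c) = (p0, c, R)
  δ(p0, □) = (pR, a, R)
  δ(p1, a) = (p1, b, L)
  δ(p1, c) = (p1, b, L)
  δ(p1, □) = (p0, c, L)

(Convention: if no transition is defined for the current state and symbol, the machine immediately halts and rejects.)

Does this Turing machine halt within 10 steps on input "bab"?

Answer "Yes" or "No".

Execution trace:
Initial: [p0]bab
Step 1: δ(p0, b) = (p0, c, L) → [p0]□cab
Step 2: δ(p0, □) = (pR, a, R) → a[pR]cab

The machine reaches the reject state pR and halts.
The machine halted after 2 steps (within the 10-step bound).

Answer: Yes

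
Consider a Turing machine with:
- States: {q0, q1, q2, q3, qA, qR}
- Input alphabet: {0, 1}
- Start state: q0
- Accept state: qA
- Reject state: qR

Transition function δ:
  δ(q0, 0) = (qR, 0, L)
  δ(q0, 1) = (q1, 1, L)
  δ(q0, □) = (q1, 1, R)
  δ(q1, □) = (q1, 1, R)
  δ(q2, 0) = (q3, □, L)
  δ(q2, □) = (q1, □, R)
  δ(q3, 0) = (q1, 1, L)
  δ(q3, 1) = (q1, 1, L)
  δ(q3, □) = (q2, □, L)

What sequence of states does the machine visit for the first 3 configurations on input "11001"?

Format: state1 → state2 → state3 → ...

Execution trace:
Initial: [q0]11001
Step 1: δ(q0, 1) = (q1, 1, L) → [q1]□11001
Step 2: δ(q1, □) = (q1, 1, R) → 1[q1]11001

No transition is defined for δ(q1, 1). By convention the machine halts and rejects.

State sequence: q0 → q1 → q1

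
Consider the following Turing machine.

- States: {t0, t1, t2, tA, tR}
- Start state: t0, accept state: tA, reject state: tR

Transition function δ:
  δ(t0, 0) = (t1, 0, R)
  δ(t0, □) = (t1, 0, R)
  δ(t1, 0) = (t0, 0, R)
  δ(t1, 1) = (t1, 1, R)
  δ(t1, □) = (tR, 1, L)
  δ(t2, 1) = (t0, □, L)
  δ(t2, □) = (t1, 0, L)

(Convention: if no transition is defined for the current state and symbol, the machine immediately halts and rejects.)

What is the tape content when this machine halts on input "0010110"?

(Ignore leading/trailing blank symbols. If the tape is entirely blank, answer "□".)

Execution trace:
Initial: [t0]0010110
Step 1: δ(t0, 0) = (t1, 0, R) → 0[t1]010110
Step 2: δ(t1, 0) = (t0, 0, R) → 00[t0]10110

No transition is defined for δ(t0, 1). By convention the machine halts and rejects.

Final tape (ignoring leading/trailing blanks): 0010110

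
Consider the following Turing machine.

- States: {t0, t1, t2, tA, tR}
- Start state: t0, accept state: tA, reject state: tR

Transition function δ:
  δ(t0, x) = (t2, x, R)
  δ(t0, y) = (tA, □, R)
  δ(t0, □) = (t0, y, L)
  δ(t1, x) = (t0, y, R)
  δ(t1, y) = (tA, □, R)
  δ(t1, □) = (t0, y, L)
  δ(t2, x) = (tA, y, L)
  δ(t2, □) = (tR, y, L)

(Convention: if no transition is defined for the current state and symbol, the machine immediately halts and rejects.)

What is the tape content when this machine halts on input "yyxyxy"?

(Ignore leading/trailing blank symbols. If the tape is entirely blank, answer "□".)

Execution trace:
Initial: [t0]yyxyxy
Step 1: δ(t0, y) = (tA, □, R) → □[tA]yxyxy

The machine reaches the accept state tA and halts.

Final tape (ignoring leading/trailing blanks): yxyxy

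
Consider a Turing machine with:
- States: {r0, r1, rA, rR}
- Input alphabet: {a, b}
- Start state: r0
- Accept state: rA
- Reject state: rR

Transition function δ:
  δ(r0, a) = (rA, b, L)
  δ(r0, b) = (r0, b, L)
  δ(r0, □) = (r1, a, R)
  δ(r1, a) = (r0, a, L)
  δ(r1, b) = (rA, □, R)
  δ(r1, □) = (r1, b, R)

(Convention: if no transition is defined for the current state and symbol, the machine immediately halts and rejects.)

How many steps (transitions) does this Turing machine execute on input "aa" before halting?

Execution trace:
Initial: [r0]aa
Step 1: δ(r0, a) = (rA, b, L) → [rA]□ba

The machine reaches the accept state rA and halts.

The machine executed 1 step before halting.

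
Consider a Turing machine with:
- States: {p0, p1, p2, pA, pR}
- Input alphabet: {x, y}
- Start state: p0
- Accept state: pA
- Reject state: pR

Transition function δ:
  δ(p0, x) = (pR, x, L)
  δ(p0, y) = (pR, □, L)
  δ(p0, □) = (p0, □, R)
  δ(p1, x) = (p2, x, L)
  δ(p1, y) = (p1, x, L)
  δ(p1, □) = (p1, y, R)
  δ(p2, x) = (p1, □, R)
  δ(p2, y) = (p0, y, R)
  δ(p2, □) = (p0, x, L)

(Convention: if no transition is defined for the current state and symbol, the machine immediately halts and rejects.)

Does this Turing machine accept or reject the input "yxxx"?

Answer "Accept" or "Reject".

Execution trace:
Initial: [p0]yxxx
Step 1: δ(p0, y) = (pR, □, L) → [pR]□□xxx

The machine reaches the reject state pR and halts.

Answer: Reject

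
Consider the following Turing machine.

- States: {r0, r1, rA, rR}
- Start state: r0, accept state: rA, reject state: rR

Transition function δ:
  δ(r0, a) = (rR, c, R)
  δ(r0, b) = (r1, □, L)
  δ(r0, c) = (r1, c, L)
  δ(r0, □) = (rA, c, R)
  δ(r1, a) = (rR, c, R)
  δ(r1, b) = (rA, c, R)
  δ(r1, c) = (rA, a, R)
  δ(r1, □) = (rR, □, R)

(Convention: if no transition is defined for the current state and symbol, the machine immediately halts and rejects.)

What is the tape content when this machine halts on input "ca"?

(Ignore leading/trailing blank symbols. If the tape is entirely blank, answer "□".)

Execution trace:
Initial: [r0]ca
Step 1: δ(r0, c) = (r1, c, L) → [r1]□ca
Step 2: δ(r1, □) = (rR, □, R) → □[rR]ca

The machine reaches the reject state rR and halts.

Final tape (ignoring leading/trailing blanks): ca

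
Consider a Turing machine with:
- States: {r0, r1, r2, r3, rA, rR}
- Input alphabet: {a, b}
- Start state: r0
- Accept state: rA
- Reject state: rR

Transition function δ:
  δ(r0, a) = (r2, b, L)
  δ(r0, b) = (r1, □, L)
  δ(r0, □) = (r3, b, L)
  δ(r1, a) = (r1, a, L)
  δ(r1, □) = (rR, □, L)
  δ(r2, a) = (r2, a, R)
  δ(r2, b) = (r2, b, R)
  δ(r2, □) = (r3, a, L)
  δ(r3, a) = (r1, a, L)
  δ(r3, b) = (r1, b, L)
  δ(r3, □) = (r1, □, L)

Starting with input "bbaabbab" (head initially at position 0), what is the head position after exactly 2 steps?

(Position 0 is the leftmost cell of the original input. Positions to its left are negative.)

Execution trace (head position shown):
Step 0: [r0]bbaabbab  (head at position 0)
Step 1: move left → [r1]□□baabbab  (head at position -1)
Step 2: move left → [rR]□□□baabbab  (head at position -2)

After 2 steps, the head is at position -2.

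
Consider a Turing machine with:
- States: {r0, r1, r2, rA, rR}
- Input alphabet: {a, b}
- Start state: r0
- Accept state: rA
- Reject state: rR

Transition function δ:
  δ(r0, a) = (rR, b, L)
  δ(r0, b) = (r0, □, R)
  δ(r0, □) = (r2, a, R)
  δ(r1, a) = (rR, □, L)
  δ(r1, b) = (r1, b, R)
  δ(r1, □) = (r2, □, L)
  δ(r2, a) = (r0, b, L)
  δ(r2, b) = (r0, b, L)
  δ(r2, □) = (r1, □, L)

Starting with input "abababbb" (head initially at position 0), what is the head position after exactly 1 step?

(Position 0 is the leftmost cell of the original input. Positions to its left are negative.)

Execution trace (head position shown):
Step 0: [r0]abababbb  (head at position 0)
Step 1: move left → [rR]□bbababbb  (head at position -1)

After 1 step, the head is at position -1.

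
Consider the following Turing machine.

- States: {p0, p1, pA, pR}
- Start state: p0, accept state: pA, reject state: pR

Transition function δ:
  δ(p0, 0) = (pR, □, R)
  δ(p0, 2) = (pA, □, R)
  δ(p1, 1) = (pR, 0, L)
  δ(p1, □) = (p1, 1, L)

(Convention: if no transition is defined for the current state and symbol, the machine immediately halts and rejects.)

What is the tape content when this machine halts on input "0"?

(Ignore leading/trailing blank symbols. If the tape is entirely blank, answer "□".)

Execution trace:
Initial: [p0]0
Step 1: δ(p0, 0) = (pR, □, R) → □[pR]□

The machine reaches the reject state pR and halts.

Final tape (ignoring leading/trailing blanks): □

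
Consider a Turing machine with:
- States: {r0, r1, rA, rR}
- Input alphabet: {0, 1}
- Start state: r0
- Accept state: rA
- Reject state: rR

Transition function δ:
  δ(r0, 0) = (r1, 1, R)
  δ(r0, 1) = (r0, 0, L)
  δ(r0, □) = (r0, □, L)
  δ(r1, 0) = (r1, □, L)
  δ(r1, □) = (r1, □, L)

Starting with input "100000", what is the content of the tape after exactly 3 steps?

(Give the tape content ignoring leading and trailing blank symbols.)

Execution trace:
Initial: [r0]100000
Step 1: δ(r0, 1) = (r0, 0, L) → [r0]□000000
Step 2: δ(r0, □) = (r0, □, L) → [r0]□□000000
Step 3: δ(r0, □) = (r0, □, L) → [r0]□□□000000

After 3 steps, the tape (ignoring leading/trailing blanks) is: 000000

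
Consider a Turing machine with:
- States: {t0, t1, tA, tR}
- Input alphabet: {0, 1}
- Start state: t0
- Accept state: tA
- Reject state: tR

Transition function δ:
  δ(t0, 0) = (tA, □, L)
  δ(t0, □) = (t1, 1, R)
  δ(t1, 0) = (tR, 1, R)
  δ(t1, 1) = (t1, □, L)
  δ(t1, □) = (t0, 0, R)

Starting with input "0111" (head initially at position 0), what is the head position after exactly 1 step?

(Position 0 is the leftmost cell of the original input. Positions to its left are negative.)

Execution trace (head position shown):
Step 0: [t0]0111  (head at position 0)
Step 1: move left → [tA]□□111  (head at position -1)

After 1 step, the head is at position -1.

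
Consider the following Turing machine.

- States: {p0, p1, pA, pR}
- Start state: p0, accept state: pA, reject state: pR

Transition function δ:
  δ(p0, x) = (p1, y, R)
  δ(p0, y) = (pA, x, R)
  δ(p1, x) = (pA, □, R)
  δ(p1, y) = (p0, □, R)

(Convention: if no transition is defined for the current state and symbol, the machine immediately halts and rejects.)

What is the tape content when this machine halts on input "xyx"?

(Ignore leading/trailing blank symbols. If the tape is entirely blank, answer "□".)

Execution trace:
Initial: [p0]xyx
Step 1: δ(p0, x) = (p1, y, R) → y[p1]yx
Step 2: δ(p1, y) = (p0, □, R) → y□[p0]x
Step 3: δ(p0, x) = (p1, y, R) → y□y[p1]□

No transition is defined for δ(p1, □). By convention the machine halts and rejects.

Final tape (ignoring leading/trailing blanks): y□y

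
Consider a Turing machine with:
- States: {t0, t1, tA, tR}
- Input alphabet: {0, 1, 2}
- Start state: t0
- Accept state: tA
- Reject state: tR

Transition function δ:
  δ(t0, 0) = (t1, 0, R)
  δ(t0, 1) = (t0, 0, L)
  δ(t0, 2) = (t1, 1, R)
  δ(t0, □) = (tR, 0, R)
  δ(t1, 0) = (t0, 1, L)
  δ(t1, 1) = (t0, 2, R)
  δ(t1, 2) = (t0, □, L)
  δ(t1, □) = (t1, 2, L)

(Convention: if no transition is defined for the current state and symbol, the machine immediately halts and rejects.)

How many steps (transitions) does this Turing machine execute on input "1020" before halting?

Execution trace:
Initial: [t0]1020
Step 1: δ(t0, 1) = (t0, 0, L) → [t0]□0020
Step 2: δ(t0, □) = (tR, 0, R) → 0[tR]0020

The machine reaches the reject state tR and halts.

The machine executed 2 steps before halting.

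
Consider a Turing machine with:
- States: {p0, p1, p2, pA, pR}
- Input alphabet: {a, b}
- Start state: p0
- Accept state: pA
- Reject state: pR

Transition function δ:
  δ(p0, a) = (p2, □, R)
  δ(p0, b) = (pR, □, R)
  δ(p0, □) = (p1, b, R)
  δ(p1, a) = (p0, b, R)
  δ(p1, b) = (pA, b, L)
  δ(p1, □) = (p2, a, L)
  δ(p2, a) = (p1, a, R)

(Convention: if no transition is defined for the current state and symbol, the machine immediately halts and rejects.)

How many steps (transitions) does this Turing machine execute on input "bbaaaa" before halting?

Execution trace:
Initial: [p0]bbaaaa
Step 1: δ(p0, b) = (pR, □, R) → □[pR]baaaa

The machine reaches the reject state pR and halts.

The machine executed 1 step before halting.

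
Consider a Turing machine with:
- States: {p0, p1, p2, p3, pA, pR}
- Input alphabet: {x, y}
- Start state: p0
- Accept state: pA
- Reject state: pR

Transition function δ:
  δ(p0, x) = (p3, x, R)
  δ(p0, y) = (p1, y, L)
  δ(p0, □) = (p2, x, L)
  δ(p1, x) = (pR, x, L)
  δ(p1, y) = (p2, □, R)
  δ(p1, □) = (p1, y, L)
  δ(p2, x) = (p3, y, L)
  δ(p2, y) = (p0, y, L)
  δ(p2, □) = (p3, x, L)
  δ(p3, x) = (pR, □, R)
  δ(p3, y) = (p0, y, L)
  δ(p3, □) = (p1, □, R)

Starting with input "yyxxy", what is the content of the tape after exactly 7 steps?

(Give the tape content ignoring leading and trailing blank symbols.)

Execution trace:
Initial: [p0]yyxxy
Step 1: δ(p0, y) = (p1, y, L) → [p1]□yyxxy
Step 2: δ(p1, □) = (p1, y, L) → [p1]□yyyxxy
Step 3: δ(p1, □) = (p1, y, L) → [p1]□yyyyxxy
Step 4: δ(p1, □) = (p1, y, L) → [p1]□yyyyyxxy
Step 5: δ(p1, □) = (p1, y, L) → [p1]□yyyyyyxxy
Step 6: δ(p1, □) = (p1, y, L) → [p1]□yyyyyyyxxy
Step 7: δ(p1, □) = (p1, y, L) → [p1]□yyyyyyyyxxy

After 7 steps, the tape (ignoring leading/trailing blanks) is: yyyyyyyyxxy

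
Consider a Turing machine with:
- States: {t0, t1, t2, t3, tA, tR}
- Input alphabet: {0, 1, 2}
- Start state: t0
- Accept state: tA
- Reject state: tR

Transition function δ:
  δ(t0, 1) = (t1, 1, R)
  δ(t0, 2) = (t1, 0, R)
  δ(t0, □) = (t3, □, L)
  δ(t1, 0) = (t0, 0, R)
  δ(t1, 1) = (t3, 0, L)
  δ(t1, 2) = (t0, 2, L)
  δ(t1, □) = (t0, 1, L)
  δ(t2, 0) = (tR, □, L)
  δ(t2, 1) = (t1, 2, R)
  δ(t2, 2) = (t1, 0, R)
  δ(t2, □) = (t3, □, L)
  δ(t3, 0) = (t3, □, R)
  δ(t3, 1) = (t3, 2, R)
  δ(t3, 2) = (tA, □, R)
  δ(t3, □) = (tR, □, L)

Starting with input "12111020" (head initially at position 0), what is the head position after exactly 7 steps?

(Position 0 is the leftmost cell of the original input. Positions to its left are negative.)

Execution trace (head position shown):
Step 0: [t0]12111020  (head at position 0)
Step 1: move right → 1[t1]2111020  (head at position 1)
Step 2: move left → [t0]12111020  (head at position 0)
Step 3: move right → 1[t1]2111020  (head at position 1)
Step 4: move left → [t0]12111020  (head at position 0)
Step 5: move right → 1[t1]2111020  (head at position 1)
Step 6: move left → [t0]12111020  (head at position 0)
Step 7: move right → 1[t1]2111020  (head at position 1)

After 7 steps, the head is at position 1.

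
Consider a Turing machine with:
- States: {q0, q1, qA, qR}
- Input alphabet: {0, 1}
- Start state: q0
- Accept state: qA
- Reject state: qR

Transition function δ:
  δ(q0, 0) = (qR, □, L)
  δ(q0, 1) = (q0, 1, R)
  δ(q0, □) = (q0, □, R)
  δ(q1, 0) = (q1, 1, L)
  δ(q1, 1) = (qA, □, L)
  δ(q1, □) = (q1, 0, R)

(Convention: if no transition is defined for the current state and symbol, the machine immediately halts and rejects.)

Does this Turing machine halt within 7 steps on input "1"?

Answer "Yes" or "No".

Execution trace:
Initial: [q0]1
Step 1: δ(q0, 1) = (q0, 1, R) → 1[q0]□
Step 2: δ(q0, □) = (q0, □, R) → 1□[q0]□
Step 3: δ(q0, □) = (q0, □, R) → 1□□[q0]□
Step 4: δ(q0, □) = (q0, □, R) → 1□□□[q0]□
Step 5: δ(q0, □) = (q0, □, R) → 1□□□□[q0]□
Step 6: δ(q0, □) = (q0, □, R) → 1□□□□□[q0]□
Step 7: δ(q0, □) = (q0, □, R) → 1□□□□□□[q0]□

The machine has not reached a halting state after 7 steps.
The machine did not halt within the 7-step bound.

Answer: No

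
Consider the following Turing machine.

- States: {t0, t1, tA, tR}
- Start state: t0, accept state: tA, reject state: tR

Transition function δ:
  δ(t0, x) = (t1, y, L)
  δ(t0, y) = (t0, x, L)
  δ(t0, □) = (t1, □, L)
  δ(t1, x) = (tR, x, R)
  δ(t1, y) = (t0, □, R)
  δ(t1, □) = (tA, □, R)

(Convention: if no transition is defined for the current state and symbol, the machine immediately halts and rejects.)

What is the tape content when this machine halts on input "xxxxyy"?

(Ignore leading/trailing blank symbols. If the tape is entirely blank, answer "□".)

Execution trace:
Initial: [t0]xxxxyy
Step 1: δ(t0, x) = (t1, y, L) → [t1]□yxxxyy
Step 2: δ(t1, □) = (tA, □, R) → □[tA]yxxxyy

The machine reaches the accept state tA and halts.

Final tape (ignoring leading/trailing blanks): yxxxyy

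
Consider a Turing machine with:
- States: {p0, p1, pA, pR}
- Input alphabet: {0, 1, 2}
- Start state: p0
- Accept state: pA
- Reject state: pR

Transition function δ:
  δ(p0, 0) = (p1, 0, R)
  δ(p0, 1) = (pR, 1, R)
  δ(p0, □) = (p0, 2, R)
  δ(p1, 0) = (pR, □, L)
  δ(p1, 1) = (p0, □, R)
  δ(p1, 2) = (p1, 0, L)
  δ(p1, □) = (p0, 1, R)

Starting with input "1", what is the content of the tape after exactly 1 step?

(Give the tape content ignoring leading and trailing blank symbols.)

Execution trace:
Initial: [p0]1
Step 1: δ(p0, 1) = (pR, 1, R) → 1[pR]□

The machine reaches the reject state pR and halts.

After 1 step, the tape (ignoring leading/trailing blanks) is: 1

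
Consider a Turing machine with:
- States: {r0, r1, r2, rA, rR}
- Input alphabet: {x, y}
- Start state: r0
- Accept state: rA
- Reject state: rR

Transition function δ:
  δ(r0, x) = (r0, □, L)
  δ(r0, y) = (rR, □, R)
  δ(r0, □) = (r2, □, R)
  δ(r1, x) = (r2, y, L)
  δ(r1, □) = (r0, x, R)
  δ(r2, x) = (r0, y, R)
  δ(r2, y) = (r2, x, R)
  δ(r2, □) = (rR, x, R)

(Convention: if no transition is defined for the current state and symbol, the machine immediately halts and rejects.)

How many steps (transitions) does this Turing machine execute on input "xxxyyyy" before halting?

Execution trace:
Initial: [r0]xxxyyyy
Step 1: δ(r0, x) = (r0, □, L) → [r0]□□xxyyyy
Step 2: δ(r0, □) = (r2, □, R) → □[r2]□xxyyyy
Step 3: δ(r2, □) = (rR, x, R) → □x[rR]xxyyyy

The machine reaches the reject state rR and halts.

The machine executed 3 steps before halting.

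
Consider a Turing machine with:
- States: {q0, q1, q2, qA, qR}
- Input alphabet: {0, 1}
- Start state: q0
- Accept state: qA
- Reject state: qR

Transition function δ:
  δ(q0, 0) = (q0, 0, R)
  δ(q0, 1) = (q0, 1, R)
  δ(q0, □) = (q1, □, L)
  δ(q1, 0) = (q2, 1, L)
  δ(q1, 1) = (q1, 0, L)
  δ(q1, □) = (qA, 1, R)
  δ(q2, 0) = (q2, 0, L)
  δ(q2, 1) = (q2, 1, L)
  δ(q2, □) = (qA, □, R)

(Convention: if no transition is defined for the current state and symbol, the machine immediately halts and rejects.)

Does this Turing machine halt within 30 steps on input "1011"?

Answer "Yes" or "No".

Execution trace:
Initial: [q0]1011
Step 1: δ(q0, 1) = (q0, 1, R) → 1[q0]011
Step 2: δ(q0, 0) = (q0, 0, R) → 10[q0]11
Step 3: δ(q0, 1) = (q0, 1, R) → 101[q0]1
Step 4: δ(q0, 1) = (q0, 1, R) → 1011[q0]□
Step 5: δ(q0, □) = (q1, □, L) → 101[q1]1□
Step 6: δ(q1, 1) = (q1, 0, L) → 10[q1]10□
Step 7: δ(q1, 1) = (q1, 0, L) → 1[q1]000□
Step 8: δ(q1, 0) = (q2, 1, L) → [q2]1100□
Step 9: δ(q2, 1) = (q2, 1, L) → [q2]□1100□
Step 10: δ(q2, □) = (qA, □, R) → □[qA]1100□

The machine reaches the accept state qA and halts.
The machine halted after 10 steps (within the 30-step bound).

Answer: Yes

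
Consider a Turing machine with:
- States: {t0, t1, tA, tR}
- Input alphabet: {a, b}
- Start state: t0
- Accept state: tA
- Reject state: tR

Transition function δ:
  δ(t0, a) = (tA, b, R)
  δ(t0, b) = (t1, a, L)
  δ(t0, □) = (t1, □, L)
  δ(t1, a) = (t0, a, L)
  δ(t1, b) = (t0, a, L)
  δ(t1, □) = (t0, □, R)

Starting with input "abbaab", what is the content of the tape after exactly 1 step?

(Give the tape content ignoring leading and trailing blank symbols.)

Execution trace:
Initial: [t0]abbaab
Step 1: δ(t0, a) = (tA, b, R) → b[tA]bbaab

The machine reaches the accept state tA and halts.

After 1 step, the tape (ignoring leading/trailing blanks) is: bbbaab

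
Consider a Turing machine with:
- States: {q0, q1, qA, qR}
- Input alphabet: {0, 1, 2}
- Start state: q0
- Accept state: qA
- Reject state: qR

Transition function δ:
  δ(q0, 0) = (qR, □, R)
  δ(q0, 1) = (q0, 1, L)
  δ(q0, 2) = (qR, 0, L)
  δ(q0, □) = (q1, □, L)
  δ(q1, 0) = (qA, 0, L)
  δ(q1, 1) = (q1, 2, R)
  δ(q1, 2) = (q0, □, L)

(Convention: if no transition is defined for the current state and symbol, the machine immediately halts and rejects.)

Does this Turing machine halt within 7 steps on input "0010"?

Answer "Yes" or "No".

Execution trace:
Initial: [q0]0010
Step 1: δ(q0, 0) = (qR, □, R) → □[qR]010

The machine reaches the reject state qR and halts.
The machine halted after 1 step (within the 7-step bound).

Answer: Yes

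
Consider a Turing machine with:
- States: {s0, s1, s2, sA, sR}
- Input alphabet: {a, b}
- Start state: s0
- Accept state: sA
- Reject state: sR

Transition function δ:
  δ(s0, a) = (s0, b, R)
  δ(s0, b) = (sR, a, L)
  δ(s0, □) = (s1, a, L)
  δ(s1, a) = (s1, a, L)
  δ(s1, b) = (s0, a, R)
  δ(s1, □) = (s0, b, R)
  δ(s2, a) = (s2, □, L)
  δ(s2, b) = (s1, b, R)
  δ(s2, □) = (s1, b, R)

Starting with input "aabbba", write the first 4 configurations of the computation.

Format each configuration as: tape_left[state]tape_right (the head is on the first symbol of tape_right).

Transitions applied:
Step 1: δ(s0, a) = (s0, b, R)
Step 2: δ(s0, a) = (s0, b, R)
Step 3: δ(s0, b) = (sR, a, L)

The first 4 configurations are:
[s0]aabbba ⊢ b[s0]abbba ⊢ bb[s0]bbba ⊢ b[sR]babba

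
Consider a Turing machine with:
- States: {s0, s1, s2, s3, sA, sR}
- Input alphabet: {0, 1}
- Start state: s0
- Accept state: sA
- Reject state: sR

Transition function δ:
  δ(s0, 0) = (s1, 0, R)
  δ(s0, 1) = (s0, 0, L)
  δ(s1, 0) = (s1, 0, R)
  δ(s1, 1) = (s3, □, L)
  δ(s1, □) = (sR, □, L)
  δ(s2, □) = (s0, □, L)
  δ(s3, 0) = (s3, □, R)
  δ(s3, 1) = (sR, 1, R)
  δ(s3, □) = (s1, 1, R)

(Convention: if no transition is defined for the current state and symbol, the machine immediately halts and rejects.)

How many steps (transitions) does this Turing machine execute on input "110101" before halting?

Execution trace:
Initial: [s0]110101
Step 1: δ(s0, 1) = (s0, 0, L) → [s0]□010101

No transition is defined for δ(s0, □). By convention the machine halts and rejects.

The machine executed 1 step before halting.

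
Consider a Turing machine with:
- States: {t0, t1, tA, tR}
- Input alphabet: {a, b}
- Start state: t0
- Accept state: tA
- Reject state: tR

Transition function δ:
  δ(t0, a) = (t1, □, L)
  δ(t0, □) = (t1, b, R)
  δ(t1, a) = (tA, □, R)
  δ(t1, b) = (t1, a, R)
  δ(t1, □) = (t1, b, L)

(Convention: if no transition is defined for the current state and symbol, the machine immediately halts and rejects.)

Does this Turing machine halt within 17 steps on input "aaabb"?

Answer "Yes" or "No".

Execution trace:
Initial: [t0]aaabb
Step 1: δ(t0, a) = (t1, □, L) → [t1]□□aabb
Step 2: δ(t1, □) = (t1, b, L) → [t1]□b□aabb
Step 3: δ(t1, □) = (t1, b, L) → [t1]□bb□aabb
Step 4: δ(t1, □) = (t1, b, L) → [t1]□bbb□aabb
Step 5: δ(t1, □) = (t1, b, L) → [t1]□bbbb□aabb
Step 6: δ(t1, □) = (t1, b, L) → [t1]□bbbbb□aabb
Step 7: δ(t1, □) = (t1, b, L) → [t1]□bbbbbb□aabb
Step 8: δ(t1, □) = (t1, b, L) → [t1]□bbbbbbb□aabb
Step 9: δ(t1, □) = (t1, b, L) → [t1]□bbbbbbbb□aabb
Step 10: δ(t1, □) = (t1, b, L) → [t1]□bbbbbbbbb□aabb
Step 11: δ(t1, □) = (t1, b, L) → [t1]□bbbbbbbbbb□aabb
Step 12: δ(t1, □) = (t1, b, L) → [t1]□bbbbbbbbbbb□aabb
Step 13: δ(t1, □) = (t1, b, L) → [t1]□bbbbbbbbbbbb□aabb
Step 14: δ(t1, □) = (t1, b, L) → [t1]□bbbbbbbbbbbbb□aabb
Step 15: δ(t1, □) = (t1, b, L) → [t1]□bbbbbbbbbbbbbb□aabb
Step 16: δ(t1, □) = (t1, b, L) → [t1]□bbbbbbbbbbbbbbb□aabb
Step 17: δ(t1, □) = (t1, b, L) → [t1]□bbbbbbbbbbbbbbbb□aabb

The machine has not reached a halting state after 17 steps.
The machine did not halt within the 17-step bound.

Answer: No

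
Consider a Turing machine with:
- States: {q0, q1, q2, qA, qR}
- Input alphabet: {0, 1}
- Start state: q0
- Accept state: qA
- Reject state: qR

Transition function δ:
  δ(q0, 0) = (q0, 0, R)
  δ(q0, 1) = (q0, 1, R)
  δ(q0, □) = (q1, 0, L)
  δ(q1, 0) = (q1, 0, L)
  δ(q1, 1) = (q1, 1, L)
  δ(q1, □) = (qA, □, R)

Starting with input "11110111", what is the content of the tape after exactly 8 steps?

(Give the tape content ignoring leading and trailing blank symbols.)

Execution trace:
Initial: [q0]11110111
Step 1: δ(q0, 1) = (q0, 1, R) → 1[q0]1110111
Step 2: δ(q0, 1) = (q0, 1, R) → 11[q0]110111
Step 3: δ(q0, 1) = (q0, 1, R) → 111[q0]10111
Step 4: δ(q0, 1) = (q0, 1, R) → 1111[q0]0111
Step 5: δ(q0, 0) = (q0, 0, R) → 11110[q0]111
Step 6: δ(q0, 1) = (q0, 1, R) → 111101[q0]11
Step 7: δ(q0, 1) = (q0, 1, R) → 1111011[q0]1
Step 8: δ(q0, 1) = (q0, 1, R) → 11110111[q0]□

After 8 steps, the tape (ignoring leading/trailing blanks) is: 11110111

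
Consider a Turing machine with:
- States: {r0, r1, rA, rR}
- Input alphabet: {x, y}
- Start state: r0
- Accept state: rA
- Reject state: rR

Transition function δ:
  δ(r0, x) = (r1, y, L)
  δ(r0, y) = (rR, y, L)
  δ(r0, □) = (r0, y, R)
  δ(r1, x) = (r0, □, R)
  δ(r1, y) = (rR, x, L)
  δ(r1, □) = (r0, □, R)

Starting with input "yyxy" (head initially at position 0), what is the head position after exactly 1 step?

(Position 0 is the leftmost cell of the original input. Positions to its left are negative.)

Execution trace (head position shown):
Step 0: [r0]yyxy  (head at position 0)
Step 1: move left → [rR]□yyxy  (head at position -1)

After 1 step, the head is at position -1.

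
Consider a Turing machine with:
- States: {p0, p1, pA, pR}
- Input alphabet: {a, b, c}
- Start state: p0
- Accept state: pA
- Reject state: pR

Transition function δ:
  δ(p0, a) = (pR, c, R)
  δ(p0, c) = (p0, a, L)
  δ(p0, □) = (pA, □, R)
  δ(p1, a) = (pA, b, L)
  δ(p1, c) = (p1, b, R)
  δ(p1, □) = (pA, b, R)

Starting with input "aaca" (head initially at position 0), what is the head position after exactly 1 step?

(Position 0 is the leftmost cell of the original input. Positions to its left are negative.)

Execution trace (head position shown):
Step 0: [p0]aaca  (head at position 0)
Step 1: move right → c[pR]aca  (head at position 1)

After 1 step, the head is at position 1.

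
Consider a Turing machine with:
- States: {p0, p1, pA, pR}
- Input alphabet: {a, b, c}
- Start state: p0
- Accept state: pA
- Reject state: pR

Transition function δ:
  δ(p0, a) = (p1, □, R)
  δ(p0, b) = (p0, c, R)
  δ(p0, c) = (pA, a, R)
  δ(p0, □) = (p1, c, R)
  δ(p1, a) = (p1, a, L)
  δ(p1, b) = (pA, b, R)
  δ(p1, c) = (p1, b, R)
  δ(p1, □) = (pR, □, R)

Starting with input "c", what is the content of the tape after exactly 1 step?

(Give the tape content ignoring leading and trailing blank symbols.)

Execution trace:
Initial: [p0]c
Step 1: δ(p0, c) = (pA, a, R) → a[pA]□

The machine reaches the accept state pA and halts.

After 1 step, the tape (ignoring leading/trailing blanks) is: a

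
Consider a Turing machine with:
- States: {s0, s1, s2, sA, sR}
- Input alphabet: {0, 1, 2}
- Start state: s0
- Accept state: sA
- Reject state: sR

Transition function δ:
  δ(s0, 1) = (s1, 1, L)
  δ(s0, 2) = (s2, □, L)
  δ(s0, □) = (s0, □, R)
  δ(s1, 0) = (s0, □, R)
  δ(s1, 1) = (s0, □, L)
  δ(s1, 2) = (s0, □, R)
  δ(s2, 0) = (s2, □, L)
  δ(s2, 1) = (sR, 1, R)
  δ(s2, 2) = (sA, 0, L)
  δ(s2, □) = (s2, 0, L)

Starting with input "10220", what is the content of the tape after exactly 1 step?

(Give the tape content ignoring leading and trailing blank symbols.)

Execution trace:
Initial: [s0]10220
Step 1: δ(s0, 1) = (s1, 1, L) → [s1]□10220

No transition is defined for δ(s1, □). By convention the machine halts and rejects.

After 1 step, the tape (ignoring leading/trailing blanks) is: 10220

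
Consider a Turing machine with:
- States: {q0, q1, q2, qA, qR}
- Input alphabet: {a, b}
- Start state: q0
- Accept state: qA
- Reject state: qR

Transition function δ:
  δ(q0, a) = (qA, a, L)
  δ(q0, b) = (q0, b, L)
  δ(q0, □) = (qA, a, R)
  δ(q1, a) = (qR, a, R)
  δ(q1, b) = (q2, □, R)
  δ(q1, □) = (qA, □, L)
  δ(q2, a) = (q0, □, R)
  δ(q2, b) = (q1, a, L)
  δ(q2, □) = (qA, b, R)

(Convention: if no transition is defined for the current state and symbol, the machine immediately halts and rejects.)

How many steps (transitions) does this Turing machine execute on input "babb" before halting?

Execution trace:
Initial: [q0]babb
Step 1: δ(q0, b) = (q0, b, L) → [q0]□babb
Step 2: δ(q0, □) = (qA, a, R) → a[qA]babb

The machine reaches the accept state qA and halts.

The machine executed 2 steps before halting.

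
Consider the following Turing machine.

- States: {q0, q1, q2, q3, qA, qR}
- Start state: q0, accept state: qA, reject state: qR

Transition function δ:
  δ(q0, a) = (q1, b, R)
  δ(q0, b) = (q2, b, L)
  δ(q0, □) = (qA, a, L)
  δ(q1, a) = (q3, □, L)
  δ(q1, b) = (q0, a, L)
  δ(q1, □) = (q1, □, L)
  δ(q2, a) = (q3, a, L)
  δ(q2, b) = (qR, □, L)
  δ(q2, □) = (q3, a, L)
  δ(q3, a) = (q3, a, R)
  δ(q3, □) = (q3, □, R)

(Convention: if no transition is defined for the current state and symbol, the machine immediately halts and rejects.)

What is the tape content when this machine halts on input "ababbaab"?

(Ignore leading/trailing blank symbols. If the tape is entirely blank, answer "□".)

Execution trace:
Initial: [q0]ababbaab
Step 1: δ(q0, a) = (q1, b, R) → b[q1]babbaab
Step 2: δ(q1, b) = (q0, a, L) → [q0]baabbaab
Step 3: δ(q0, b) = (q2, b, L) → [q2]□baabbaab
Step 4: δ(q2, □) = (q3, a, L) → [q3]□abaabbaab
Step 5: δ(q3, □) = (q3, □, R) → □[q3]abaabbaab
Step 6: δ(q3, a) = (q3, a, R) → □a[q3]baabbaab

No transition is defined for δ(q3, b). By convention the machine halts and rejects.

Final tape (ignoring leading/trailing blanks): abaabbaab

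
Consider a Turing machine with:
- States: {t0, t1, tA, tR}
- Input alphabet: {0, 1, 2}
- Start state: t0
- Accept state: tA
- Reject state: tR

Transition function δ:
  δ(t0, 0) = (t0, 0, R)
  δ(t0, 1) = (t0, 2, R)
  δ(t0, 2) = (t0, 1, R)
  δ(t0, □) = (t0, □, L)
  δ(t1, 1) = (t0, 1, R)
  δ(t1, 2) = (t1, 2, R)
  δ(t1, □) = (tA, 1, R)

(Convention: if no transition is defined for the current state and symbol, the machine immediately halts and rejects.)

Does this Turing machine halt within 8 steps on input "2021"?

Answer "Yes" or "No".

Execution trace:
Initial: [t0]2021
Step 1: δ(t0, 2) = (t0, 1, R) → 1[t0]021
Step 2: δ(t0, 0) = (t0, 0, R) → 10[t0]21
Step 3: δ(t0, 2) = (t0, 1, R) → 101[t0]1
Step 4: δ(t0, 1) = (t0, 2, R) → 1012[t0]□
Step 5: δ(t0, □) = (t0, □, L) → 101[t0]2□
Step 6: δ(t0, 2) = (t0, 1, R) → 1011[t0]□
Step 7: δ(t0, □) = (t0, □, L) → 101[t0]1□
Step 8: δ(t0, 1) = (t0, 2, R) → 1012[t0]□

The machine has not reached a halting state after 8 steps.
The machine did not halt within the 8-step bound.

Answer: No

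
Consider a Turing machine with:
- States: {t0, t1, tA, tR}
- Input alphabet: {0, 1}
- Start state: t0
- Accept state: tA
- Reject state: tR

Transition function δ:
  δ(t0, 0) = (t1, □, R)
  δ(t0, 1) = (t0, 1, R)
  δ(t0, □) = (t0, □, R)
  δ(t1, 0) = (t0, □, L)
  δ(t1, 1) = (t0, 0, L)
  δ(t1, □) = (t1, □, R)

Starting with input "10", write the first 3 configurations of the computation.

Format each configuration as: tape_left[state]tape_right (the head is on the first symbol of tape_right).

Transitions applied:
Step 1: δ(t0, 1) = (t0, 1, R)
Step 2: δ(t0, 0) = (t1, □, R)

The first 3 configurations are:
[t0]10 ⊢ 1[t0]0 ⊢ 1□[t1]□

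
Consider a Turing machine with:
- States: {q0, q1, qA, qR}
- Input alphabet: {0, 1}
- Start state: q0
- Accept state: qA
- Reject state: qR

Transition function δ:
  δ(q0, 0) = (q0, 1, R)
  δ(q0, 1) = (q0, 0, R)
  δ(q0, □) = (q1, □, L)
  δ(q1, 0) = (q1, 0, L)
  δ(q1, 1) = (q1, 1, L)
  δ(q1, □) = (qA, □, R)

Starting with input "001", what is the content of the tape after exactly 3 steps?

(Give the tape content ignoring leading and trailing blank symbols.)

Execution trace:
Initial: [q0]001
Step 1: δ(q0, 0) = (q0, 1, R) → 1[q0]01
Step 2: δ(q0, 0) = (q0, 1, R) → 11[q0]1
Step 3: δ(q0, 1) = (q0, 0, R) → 110[q0]□

After 3 steps, the tape (ignoring leading/trailing blanks) is: 110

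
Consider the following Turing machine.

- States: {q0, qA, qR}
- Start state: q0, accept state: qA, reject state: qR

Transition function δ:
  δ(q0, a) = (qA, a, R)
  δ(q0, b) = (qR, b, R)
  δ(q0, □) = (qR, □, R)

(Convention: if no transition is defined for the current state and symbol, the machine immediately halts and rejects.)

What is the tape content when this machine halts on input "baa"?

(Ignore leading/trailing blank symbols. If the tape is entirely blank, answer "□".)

Execution trace:
Initial: [q0]baa
Step 1: δ(q0, b) = (qR, b, R) → b[qR]aa

The machine reaches the reject state qR and halts.

Final tape (ignoring leading/trailing blanks): baa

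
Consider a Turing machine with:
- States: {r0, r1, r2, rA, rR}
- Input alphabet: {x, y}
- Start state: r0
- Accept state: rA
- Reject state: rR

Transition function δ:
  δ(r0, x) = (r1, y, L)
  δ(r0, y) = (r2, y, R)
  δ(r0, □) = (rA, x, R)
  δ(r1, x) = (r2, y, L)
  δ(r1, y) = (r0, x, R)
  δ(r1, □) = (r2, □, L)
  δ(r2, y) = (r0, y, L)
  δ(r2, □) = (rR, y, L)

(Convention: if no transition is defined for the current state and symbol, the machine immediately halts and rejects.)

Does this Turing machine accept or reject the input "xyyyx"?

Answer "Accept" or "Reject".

Execution trace:
Initial: [r0]xyyyx
Step 1: δ(r0, x) = (r1, y, L) → [r1]□yyyyx
Step 2: δ(r1, □) = (r2, □, L) → [r2]□□yyyyx
Step 3: δ(r2, □) = (rR, y, L) → [rR]□y□yyyyx

The machine reaches the reject state rR and halts.

Answer: Reject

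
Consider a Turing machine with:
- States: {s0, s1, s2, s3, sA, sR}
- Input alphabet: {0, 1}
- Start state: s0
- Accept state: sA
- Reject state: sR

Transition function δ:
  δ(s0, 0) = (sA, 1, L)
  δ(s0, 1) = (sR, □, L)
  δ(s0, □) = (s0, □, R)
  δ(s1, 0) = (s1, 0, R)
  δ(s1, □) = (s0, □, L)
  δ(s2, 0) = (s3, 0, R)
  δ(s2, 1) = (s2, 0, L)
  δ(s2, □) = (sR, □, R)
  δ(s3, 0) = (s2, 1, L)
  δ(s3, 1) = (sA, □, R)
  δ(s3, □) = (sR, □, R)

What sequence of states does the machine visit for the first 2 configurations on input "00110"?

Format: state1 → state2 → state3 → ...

Execution trace:
Initial: [s0]00110
Step 1: δ(s0, 0) = (sA, 1, L) → [sA]□10110

The machine reaches the accept state sA and halts.

State sequence: s0 → sA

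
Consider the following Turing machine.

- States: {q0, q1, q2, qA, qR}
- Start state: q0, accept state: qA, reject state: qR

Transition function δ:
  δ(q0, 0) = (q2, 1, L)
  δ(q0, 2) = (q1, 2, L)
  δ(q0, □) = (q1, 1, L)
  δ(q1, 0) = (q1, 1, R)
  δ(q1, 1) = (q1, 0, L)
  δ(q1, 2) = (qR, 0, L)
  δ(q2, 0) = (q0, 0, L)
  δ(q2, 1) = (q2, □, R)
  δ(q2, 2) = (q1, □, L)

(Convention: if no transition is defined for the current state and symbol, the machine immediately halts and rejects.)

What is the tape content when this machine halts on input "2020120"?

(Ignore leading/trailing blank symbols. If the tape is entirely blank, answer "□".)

Execution trace:
Initial: [q0]2020120
Step 1: δ(q0, 2) = (q1, 2, L) → [q1]□2020120

No transition is defined for δ(q1, □). By convention the machine halts and rejects.

Final tape (ignoring leading/trailing blanks): 2020120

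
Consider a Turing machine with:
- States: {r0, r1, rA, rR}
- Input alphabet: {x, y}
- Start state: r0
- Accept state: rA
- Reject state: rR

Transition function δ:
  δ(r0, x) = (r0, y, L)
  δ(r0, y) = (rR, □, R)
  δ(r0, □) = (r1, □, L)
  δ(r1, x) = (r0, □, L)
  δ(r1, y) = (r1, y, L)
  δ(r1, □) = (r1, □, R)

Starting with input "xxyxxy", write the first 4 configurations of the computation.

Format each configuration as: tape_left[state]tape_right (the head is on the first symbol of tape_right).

Transitions applied:
Step 1: δ(r0, x) = (r0, y, L)
Step 2: δ(r0, □) = (r1, □, L)
Step 3: δ(r1, □) = (r1, □, R)

The first 4 configurations are:
[r0]xxyxxy ⊢ [r0]□yxyxxy ⊢ [r1]□□yxyxxy ⊢ □[r1]□yxyxxy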